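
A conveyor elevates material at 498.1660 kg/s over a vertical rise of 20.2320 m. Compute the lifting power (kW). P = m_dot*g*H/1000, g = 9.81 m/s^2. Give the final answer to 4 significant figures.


P = 498.1660 * 9.81 * 20.2320 / 1000
P = 98.87 kW


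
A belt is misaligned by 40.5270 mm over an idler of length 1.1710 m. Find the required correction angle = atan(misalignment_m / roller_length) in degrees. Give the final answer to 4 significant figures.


misalign_m = 40.5270 / 1000 = 0.040527 m
angle = atan(0.040527 / 1.1710)
angle = 1.982 deg


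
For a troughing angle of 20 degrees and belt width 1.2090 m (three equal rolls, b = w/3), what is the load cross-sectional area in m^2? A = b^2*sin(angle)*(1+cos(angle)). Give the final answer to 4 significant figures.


b = 1.2090/3 = 0.403 m
A = 0.403^2 * sin(20 deg) * (1 + cos(20 deg))
A = 0.1077 m^2


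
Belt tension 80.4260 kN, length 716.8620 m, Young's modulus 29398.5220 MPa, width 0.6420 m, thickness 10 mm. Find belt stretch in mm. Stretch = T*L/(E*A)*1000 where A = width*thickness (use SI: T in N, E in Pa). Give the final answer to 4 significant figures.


A = 0.6420 * 0.01 = 0.00642 m^2
Stretch = 80.4260*1000 * 716.8620 / (29398.5220e6 * 0.00642) * 1000
Stretch = 305.5 mm


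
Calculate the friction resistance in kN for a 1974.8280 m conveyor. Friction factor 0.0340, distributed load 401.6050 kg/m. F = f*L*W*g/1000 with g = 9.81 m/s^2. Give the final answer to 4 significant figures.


F = 0.0340 * 1974.8280 * 401.6050 * 9.81 / 1000
F = 264.5 kN


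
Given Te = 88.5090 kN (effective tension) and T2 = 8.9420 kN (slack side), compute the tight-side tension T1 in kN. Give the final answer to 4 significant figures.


T1 = Te + T2 = 88.5090 + 8.9420
T1 = 97.45 kN


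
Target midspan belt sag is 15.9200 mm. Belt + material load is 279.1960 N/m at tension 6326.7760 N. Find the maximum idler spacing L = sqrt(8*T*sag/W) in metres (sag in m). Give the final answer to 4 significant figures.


sag = 15.9200/1000 = 0.015920 m
L = sqrt(8 * 6326.7760 * 0.015920 / 279.1960)
L = 1.699 m


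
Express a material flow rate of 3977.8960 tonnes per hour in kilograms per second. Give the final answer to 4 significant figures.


m_dot = 3977.8960 * 1000 / 3600
m_dot = 1105 kg/s


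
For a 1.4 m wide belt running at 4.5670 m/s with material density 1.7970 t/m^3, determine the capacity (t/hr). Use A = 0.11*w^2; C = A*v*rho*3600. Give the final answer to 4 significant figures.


A = 0.11 * 1.4^2 = 0.2156 m^2
C = 0.2156 * 4.5670 * 1.7970 * 3600
C = 6370 t/hr


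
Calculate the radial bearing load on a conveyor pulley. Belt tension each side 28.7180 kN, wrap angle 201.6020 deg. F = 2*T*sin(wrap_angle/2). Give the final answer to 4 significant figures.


F = 2 * 28.7180 * sin(201.6020/2 deg)
F = 56.42 kN


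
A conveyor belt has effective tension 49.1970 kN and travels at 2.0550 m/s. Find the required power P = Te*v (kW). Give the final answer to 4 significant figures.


P = Te * v = 49.1970 * 2.0550
P = 101.1 kW


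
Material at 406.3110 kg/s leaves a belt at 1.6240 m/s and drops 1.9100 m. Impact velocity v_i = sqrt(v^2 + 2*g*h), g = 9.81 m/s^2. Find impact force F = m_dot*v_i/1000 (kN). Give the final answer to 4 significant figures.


v_i = sqrt(1.6240^2 + 2*9.81*1.9100) = 6.33337 m/s
F = 406.3110 * 6.33337 / 1000
F = 2.573 kN


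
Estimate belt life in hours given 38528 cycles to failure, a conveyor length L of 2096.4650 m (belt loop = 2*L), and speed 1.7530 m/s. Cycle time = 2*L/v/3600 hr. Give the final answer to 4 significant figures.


cycle_time = 2 * 2096.4650 / 1.7530 / 3600 = 0.664405 hr
life = 38528 * 0.664405 = 25600 hours


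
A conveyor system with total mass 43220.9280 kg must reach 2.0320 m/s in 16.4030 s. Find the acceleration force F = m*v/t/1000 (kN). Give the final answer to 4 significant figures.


F = 43220.9280 * 2.0320 / 16.4030 / 1000
F = 5.354 kN


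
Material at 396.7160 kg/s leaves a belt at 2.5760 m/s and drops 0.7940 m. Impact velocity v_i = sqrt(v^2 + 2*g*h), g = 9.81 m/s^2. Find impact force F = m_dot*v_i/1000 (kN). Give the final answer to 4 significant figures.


v_i = sqrt(2.5760^2 + 2*9.81*0.7940) = 4.71318 m/s
F = 396.7160 * 4.71318 / 1000
F = 1.870 kN


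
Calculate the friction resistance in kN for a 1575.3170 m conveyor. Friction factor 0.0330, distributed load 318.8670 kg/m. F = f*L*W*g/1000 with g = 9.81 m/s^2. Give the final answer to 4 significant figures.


F = 0.0330 * 1575.3170 * 318.8670 * 9.81 / 1000
F = 162.6 kN


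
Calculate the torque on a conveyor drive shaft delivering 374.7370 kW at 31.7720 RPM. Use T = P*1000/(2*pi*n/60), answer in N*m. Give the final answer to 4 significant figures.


omega = 2*pi*31.7720/60 = 3.32716 rad/s
T = 374.7370*1000 / 3.32716
T = 112600 N*m


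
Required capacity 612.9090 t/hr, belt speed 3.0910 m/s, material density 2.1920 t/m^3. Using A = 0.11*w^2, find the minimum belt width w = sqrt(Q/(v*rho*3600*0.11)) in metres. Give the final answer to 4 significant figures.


A_req = 612.9090 / (3.0910 * 2.1920 * 3600) = 0.0251278 m^2
w = sqrt(0.0251278 / 0.11)
w = 0.4779 m


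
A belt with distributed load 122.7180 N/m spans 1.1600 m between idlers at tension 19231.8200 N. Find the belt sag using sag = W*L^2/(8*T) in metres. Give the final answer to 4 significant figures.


sag = 122.7180 * 1.1600^2 / (8 * 19231.8200)
sag = 0.001073 m


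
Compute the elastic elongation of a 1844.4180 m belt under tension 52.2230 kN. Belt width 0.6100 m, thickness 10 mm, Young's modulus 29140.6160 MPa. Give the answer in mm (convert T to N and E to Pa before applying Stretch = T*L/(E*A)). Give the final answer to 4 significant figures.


A = 0.6100 * 0.01 = 0.00610 m^2
Stretch = 52.2230*1000 * 1844.4180 / (29140.6160e6 * 0.00610) * 1000
Stretch = 541.9 mm


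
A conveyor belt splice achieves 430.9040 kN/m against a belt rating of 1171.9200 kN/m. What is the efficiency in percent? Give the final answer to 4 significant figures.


Eff = 430.9040 / 1171.9200 * 100
Eff = 36.77 %


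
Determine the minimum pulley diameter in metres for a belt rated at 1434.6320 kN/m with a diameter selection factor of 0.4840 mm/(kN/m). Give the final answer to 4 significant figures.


D = 1434.6320 * 0.4840 / 1000
D = 0.6944 m


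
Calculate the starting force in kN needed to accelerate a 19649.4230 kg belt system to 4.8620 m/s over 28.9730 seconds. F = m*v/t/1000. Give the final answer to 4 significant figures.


F = 19649.4230 * 4.8620 / 28.9730 / 1000
F = 3.297 kN


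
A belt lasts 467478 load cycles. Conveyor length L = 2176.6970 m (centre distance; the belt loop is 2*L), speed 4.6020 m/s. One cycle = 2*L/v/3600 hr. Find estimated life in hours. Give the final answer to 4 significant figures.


cycle_time = 2 * 2176.6970 / 4.6020 / 3600 = 0.262772 hr
life = 467478 * 0.262772 = 122800 hours


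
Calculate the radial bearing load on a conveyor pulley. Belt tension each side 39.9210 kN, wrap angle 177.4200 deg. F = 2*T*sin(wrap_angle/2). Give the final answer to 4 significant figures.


F = 2 * 39.9210 * sin(177.4200/2 deg)
F = 79.82 kN


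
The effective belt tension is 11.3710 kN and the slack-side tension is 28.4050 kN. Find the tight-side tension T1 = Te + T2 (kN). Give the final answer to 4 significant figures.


T1 = Te + T2 = 11.3710 + 28.4050
T1 = 39.78 kN


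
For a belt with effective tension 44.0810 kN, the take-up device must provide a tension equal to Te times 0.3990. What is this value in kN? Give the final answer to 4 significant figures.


T_tu = 44.0810 * 0.3990
T_tu = 17.59 kN


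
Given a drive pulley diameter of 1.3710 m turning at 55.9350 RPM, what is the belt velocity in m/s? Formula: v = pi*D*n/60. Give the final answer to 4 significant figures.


v = pi * 1.3710 * 55.9350 / 60
v = 4.015 m/s


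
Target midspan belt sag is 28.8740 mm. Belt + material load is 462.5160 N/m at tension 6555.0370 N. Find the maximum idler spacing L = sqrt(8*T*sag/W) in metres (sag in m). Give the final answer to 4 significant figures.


sag = 28.8740/1000 = 0.028874 m
L = sqrt(8 * 6555.0370 * 0.028874 / 462.5160)
L = 1.809 m


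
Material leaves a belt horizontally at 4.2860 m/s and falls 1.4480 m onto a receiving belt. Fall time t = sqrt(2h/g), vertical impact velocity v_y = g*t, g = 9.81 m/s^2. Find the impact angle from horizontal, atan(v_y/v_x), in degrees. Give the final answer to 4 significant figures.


t = sqrt(2*1.4480/9.81) = 0.543331 s
v_y = 9.81 * 0.543331 = 5.33008 m/s
angle = atan(5.33008 / 4.2860) = 51.20 deg


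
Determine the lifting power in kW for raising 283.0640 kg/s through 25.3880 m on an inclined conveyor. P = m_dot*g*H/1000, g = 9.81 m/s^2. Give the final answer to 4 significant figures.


P = 283.0640 * 9.81 * 25.3880 / 1000
P = 70.50 kW


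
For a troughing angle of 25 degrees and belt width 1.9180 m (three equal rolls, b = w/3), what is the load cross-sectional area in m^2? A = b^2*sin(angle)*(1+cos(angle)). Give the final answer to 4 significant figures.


b = 1.9180/3 = 0.639333 m
A = 0.639333^2 * sin(25 deg) * (1 + cos(25 deg))
A = 0.3293 m^2


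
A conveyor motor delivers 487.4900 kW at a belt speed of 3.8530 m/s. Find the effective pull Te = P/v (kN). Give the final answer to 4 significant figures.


Te = P / v = 487.4900 / 3.8530
Te = 126.5 kN


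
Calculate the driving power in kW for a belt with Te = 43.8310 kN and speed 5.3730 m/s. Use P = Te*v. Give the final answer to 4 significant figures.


P = Te * v = 43.8310 * 5.3730
P = 235.5 kW


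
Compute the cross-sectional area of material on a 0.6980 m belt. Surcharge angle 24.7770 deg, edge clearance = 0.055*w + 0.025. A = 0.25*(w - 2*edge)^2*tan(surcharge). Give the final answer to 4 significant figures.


edge = 0.055*0.6980 + 0.025 = 0.06339 m
ew = 0.6980 - 2*0.06339 = 0.57122 m
A = 0.25 * 0.57122^2 * tan(24.7770 deg)
A = 0.03765 m^2


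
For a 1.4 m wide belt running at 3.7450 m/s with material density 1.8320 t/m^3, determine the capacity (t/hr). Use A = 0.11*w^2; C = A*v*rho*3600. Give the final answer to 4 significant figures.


A = 0.11 * 1.4^2 = 0.2156 m^2
C = 0.2156 * 3.7450 * 1.8320 * 3600
C = 5325 t/hr


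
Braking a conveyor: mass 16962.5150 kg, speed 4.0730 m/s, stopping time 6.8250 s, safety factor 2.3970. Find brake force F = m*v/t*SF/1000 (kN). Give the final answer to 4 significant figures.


F = 16962.5150 * 4.0730 / 6.8250 * 2.3970 / 1000
F = 24.26 kN


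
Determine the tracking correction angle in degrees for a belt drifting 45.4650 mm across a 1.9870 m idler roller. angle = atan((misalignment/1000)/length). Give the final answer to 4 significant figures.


misalign_m = 45.4650 / 1000 = 0.045465 m
angle = atan(0.045465 / 1.9870)
angle = 1.311 deg


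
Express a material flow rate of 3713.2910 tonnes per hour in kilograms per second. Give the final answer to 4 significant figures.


m_dot = 3713.2910 * 1000 / 3600
m_dot = 1031 kg/s


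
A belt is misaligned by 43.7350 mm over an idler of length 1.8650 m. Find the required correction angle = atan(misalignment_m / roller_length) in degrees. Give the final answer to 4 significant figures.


misalign_m = 43.7350 / 1000 = 0.043735 m
angle = atan(0.043735 / 1.8650)
angle = 1.343 deg


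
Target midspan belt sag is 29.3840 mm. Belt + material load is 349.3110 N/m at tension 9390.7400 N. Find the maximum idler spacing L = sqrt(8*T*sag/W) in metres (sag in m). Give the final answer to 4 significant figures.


sag = 29.3840/1000 = 0.029384 m
L = sqrt(8 * 9390.7400 * 0.029384 / 349.3110)
L = 2.514 m


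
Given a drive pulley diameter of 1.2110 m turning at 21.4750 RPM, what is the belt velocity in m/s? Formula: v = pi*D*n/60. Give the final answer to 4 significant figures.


v = pi * 1.2110 * 21.4750 / 60
v = 1.362 m/s


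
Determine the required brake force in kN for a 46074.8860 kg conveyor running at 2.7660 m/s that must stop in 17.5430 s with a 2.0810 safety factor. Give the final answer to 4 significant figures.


F = 46074.8860 * 2.7660 / 17.5430 * 2.0810 / 1000
F = 15.12 kN


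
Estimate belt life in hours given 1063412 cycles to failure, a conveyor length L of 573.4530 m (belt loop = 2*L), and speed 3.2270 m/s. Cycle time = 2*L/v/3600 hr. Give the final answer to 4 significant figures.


cycle_time = 2 * 573.4530 / 3.2270 / 3600 = 0.0987248 hr
life = 1063412 * 0.0987248 = 105000 hours


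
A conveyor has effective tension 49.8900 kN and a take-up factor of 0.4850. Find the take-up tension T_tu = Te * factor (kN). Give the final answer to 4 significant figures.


T_tu = 49.8900 * 0.4850
T_tu = 24.20 kN


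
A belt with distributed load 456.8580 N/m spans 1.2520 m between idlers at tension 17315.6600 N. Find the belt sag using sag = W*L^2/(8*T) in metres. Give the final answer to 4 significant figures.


sag = 456.8580 * 1.2520^2 / (8 * 17315.6600)
sag = 0.005170 m


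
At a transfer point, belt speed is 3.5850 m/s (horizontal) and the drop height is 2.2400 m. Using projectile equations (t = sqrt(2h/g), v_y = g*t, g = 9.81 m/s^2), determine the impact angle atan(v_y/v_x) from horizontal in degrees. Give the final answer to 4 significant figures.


t = sqrt(2*2.2400/9.81) = 0.675779 s
v_y = 9.81 * 0.675779 = 6.62939 m/s
angle = atan(6.62939 / 3.5850) = 61.60 deg


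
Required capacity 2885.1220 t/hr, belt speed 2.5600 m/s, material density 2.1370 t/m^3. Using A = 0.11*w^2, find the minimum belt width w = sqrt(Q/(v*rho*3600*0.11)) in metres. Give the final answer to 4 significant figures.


A_req = 2885.1220 / (2.5600 * 2.1370 * 3600) = 0.146493 m^2
w = sqrt(0.146493 / 0.11)
w = 1.154 m


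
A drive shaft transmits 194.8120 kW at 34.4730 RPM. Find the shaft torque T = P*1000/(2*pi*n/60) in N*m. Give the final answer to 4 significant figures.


omega = 2*pi*34.4730/60 = 3.61 rad/s
T = 194.8120*1000 / 3.61
T = 53960 N*m


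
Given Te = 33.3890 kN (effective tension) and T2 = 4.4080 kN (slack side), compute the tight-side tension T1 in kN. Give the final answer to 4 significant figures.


T1 = Te + T2 = 33.3890 + 4.4080
T1 = 37.80 kN


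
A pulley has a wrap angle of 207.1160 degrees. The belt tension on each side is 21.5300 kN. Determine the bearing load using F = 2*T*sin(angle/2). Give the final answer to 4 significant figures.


F = 2 * 21.5300 * sin(207.1160/2 deg)
F = 41.86 kN


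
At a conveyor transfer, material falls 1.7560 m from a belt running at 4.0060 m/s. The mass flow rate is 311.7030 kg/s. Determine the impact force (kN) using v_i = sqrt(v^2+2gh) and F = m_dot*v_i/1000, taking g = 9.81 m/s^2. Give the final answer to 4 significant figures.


v_i = sqrt(4.0060^2 + 2*9.81*1.7560) = 7.10639 m/s
F = 311.7030 * 7.10639 / 1000
F = 2.215 kN


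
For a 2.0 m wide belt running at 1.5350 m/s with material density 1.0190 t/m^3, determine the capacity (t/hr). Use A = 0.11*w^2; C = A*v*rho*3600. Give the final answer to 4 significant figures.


A = 0.11 * 2.0^2 = 0.44 m^2
C = 0.44 * 1.5350 * 1.0190 * 3600
C = 2478 t/hr


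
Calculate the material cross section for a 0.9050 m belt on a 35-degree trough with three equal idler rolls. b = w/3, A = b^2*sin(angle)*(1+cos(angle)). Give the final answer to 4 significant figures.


b = 0.9050/3 = 0.301667 m
A = 0.301667^2 * sin(35 deg) * (1 + cos(35 deg))
A = 0.09495 m^2


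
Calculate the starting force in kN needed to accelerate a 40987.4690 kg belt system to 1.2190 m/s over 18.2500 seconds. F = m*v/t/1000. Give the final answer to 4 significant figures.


F = 40987.4690 * 1.2190 / 18.2500 / 1000
F = 2.738 kN


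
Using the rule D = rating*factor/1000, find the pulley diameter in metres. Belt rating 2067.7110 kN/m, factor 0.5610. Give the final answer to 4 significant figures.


D = 2067.7110 * 0.5610 / 1000
D = 1.160 m


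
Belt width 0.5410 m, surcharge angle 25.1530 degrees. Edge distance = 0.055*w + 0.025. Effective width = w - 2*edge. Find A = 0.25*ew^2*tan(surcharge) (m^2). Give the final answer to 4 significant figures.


edge = 0.055*0.5410 + 0.025 = 0.054755 m
ew = 0.5410 - 2*0.054755 = 0.43149 m
A = 0.25 * 0.43149^2 * tan(25.1530 deg)
A = 0.02186 m^2


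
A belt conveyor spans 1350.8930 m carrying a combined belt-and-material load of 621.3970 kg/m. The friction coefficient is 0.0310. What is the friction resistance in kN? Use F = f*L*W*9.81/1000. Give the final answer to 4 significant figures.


F = 0.0310 * 1350.8930 * 621.3970 * 9.81 / 1000
F = 255.3 kN


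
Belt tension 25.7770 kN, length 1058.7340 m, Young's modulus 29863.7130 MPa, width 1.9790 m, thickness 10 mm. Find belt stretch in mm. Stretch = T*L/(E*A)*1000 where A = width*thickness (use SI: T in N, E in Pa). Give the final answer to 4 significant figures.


A = 1.9790 * 0.01 = 0.01979 m^2
Stretch = 25.7770*1000 * 1058.7340 / (29863.7130e6 * 0.01979) * 1000
Stretch = 46.18 mm


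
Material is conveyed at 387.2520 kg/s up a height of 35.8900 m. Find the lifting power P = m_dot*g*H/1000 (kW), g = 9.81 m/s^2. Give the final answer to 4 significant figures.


P = 387.2520 * 9.81 * 35.8900 / 1000
P = 136.3 kW


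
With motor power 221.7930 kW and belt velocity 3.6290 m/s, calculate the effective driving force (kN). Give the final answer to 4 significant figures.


Te = P / v = 221.7930 / 3.6290
Te = 61.12 kN


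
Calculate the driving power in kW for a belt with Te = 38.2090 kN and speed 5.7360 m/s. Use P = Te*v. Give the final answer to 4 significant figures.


P = Te * v = 38.2090 * 5.7360
P = 219.2 kW


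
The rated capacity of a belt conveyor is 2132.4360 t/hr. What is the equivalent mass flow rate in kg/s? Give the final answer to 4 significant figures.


m_dot = 2132.4360 * 1000 / 3600
m_dot = 592.3 kg/s


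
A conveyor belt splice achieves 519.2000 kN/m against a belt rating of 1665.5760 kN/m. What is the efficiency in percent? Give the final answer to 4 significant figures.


Eff = 519.2000 / 1665.5760 * 100
Eff = 31.17 %


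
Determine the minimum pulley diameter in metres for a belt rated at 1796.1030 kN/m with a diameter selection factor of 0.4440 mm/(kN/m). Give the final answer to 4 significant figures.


D = 1796.1030 * 0.4440 / 1000
D = 0.7975 m


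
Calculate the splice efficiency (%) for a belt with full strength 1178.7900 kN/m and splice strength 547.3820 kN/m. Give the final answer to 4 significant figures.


Eff = 547.3820 / 1178.7900 * 100
Eff = 46.44 %


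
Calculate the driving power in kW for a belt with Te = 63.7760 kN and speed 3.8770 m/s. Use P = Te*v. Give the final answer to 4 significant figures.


P = Te * v = 63.7760 * 3.8770
P = 247.3 kW


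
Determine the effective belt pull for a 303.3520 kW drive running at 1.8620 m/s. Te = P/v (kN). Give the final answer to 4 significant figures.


Te = P / v = 303.3520 / 1.8620
Te = 162.9 kN


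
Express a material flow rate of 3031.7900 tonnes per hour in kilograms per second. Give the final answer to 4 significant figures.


m_dot = 3031.7900 * 1000 / 3600
m_dot = 842.2 kg/s


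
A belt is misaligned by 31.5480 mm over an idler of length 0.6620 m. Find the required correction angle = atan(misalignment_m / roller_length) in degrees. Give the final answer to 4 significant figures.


misalign_m = 31.5480 / 1000 = 0.031548 m
angle = atan(0.031548 / 0.6620)
angle = 2.728 deg


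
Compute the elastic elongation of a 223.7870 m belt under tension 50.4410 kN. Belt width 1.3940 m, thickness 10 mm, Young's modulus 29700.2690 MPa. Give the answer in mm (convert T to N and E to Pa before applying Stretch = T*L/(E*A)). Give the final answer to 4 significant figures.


A = 1.3940 * 0.01 = 0.01394 m^2
Stretch = 50.4410*1000 * 223.7870 / (29700.2690e6 * 0.01394) * 1000
Stretch = 27.26 mm


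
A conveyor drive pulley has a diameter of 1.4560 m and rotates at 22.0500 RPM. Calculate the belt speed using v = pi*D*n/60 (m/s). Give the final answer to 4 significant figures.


v = pi * 1.4560 * 22.0500 / 60
v = 1.681 m/s


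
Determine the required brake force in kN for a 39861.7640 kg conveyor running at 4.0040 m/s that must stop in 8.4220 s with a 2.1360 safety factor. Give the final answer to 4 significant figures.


F = 39861.7640 * 4.0040 / 8.4220 * 2.1360 / 1000
F = 40.48 kN


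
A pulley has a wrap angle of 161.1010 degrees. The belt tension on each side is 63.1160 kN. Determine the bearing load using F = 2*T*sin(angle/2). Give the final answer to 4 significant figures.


F = 2 * 63.1160 * sin(161.1010/2 deg)
F = 124.5 kN


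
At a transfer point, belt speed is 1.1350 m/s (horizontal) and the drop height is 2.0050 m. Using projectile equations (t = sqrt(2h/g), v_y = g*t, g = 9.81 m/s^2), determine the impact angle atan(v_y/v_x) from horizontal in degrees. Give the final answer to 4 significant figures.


t = sqrt(2*2.0050/9.81) = 0.639349 s
v_y = 9.81 * 0.639349 = 6.27201 m/s
angle = atan(6.27201 / 1.1350) = 79.74 deg


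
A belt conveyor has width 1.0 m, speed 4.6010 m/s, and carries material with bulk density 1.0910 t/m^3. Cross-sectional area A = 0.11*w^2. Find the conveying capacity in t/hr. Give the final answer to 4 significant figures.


A = 0.11 * 1.0^2 = 0.11 m^2
C = 0.11 * 4.6010 * 1.0910 * 3600
C = 1988 t/hr


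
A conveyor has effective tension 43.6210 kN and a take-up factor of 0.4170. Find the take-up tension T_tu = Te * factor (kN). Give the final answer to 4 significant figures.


T_tu = 43.6210 * 0.4170
T_tu = 18.19 kN


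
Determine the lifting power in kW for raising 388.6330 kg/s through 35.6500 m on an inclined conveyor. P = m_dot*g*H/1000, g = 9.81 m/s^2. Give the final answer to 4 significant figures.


P = 388.6330 * 9.81 * 35.6500 / 1000
P = 135.9 kW


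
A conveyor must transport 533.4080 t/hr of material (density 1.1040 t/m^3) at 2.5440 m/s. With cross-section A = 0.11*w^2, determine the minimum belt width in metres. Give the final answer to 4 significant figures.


A_req = 533.4080 / (2.5440 * 1.1040 * 3600) = 0.0527559 m^2
w = sqrt(0.0527559 / 0.11)
w = 0.6925 m


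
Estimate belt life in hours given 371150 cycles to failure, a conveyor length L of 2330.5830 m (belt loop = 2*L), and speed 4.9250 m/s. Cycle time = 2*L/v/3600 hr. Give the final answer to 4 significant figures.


cycle_time = 2 * 2330.5830 / 4.9250 / 3600 = 0.262897 hr
life = 371150 * 0.262897 = 97570 hours


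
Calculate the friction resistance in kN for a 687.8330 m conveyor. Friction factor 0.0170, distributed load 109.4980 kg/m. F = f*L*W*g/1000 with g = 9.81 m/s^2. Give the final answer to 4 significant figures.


F = 0.0170 * 687.8330 * 109.4980 * 9.81 / 1000
F = 12.56 kN


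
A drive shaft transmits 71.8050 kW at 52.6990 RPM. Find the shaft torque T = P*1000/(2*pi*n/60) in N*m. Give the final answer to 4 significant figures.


omega = 2*pi*52.6990/60 = 5.51863 rad/s
T = 71.8050*1000 / 5.51863
T = 13010 N*m


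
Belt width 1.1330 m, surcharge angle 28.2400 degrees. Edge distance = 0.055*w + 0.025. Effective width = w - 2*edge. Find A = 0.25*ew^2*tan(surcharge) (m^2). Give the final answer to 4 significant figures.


edge = 0.055*1.1330 + 0.025 = 0.087315 m
ew = 1.1330 - 2*0.087315 = 0.95837 m
A = 0.25 * 0.95837^2 * tan(28.2400 deg)
A = 0.1233 m^2


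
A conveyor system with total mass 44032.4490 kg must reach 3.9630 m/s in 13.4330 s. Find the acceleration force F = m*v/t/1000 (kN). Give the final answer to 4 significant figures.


F = 44032.4490 * 3.9630 / 13.4330 / 1000
F = 12.99 kN


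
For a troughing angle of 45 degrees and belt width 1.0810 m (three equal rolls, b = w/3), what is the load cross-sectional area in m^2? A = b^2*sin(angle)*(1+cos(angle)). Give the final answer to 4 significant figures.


b = 1.0810/3 = 0.360333 m
A = 0.360333^2 * sin(45 deg) * (1 + cos(45 deg))
A = 0.1567 m^2


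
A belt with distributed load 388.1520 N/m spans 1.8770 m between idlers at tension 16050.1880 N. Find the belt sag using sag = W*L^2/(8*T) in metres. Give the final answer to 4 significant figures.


sag = 388.1520 * 1.8770^2 / (8 * 16050.1880)
sag = 0.01065 m


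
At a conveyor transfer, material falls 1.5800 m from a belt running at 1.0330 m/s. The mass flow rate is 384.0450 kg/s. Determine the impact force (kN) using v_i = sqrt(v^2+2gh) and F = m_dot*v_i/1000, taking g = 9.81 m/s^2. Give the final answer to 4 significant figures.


v_i = sqrt(1.0330^2 + 2*9.81*1.5800) = 5.66275 m/s
F = 384.0450 * 5.66275 / 1000
F = 2.175 kN


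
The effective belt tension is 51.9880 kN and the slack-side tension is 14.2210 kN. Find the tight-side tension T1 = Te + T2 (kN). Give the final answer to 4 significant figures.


T1 = Te + T2 = 51.9880 + 14.2210
T1 = 66.21 kN


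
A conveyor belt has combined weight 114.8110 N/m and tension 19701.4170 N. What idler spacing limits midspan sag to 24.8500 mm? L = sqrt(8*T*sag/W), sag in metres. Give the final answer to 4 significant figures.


sag = 24.8500/1000 = 0.024850 m
L = sqrt(8 * 19701.4170 * 0.024850 / 114.8110)
L = 5.841 m


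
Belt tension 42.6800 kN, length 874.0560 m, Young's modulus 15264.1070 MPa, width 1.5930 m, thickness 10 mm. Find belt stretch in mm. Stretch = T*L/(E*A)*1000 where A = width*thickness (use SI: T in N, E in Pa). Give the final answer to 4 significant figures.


A = 1.5930 * 0.01 = 0.01593 m^2
Stretch = 42.6800*1000 * 874.0560 / (15264.1070e6 * 0.01593) * 1000
Stretch = 153.4 mm


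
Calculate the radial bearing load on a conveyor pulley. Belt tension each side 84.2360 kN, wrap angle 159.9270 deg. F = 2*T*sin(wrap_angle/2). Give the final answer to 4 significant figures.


F = 2 * 84.2360 * sin(159.9270/2 deg)
F = 165.9 kN


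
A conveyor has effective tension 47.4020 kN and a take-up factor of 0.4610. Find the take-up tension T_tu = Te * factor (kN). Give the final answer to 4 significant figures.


T_tu = 47.4020 * 0.4610
T_tu = 21.85 kN


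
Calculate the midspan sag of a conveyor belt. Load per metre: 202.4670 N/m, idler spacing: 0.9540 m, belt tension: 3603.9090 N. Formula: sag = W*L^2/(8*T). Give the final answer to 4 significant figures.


sag = 202.4670 * 0.9540^2 / (8 * 3603.9090)
sag = 0.006391 m


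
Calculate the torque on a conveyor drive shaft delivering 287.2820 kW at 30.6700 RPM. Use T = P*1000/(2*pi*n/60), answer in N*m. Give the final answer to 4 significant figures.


omega = 2*pi*30.6700/60 = 3.21175 rad/s
T = 287.2820*1000 / 3.21175
T = 89450 N*m


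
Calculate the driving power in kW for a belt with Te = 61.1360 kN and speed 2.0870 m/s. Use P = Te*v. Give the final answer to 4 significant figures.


P = Te * v = 61.1360 * 2.0870
P = 127.6 kW


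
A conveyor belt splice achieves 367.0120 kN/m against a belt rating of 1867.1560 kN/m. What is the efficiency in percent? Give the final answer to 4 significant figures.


Eff = 367.0120 / 1867.1560 * 100
Eff = 19.66 %


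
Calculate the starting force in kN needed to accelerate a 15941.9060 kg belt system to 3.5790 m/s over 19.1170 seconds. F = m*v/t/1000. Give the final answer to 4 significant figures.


F = 15941.9060 * 3.5790 / 19.1170 / 1000
F = 2.985 kN


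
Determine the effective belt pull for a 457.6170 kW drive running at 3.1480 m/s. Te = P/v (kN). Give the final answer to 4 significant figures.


Te = P / v = 457.6170 / 3.1480
Te = 145.4 kN


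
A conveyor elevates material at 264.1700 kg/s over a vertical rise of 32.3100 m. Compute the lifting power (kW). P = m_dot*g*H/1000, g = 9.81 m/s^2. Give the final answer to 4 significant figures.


P = 264.1700 * 9.81 * 32.3100 / 1000
P = 83.73 kW


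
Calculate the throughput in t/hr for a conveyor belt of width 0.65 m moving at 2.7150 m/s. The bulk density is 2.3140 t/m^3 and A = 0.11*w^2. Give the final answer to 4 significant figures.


A = 0.11 * 0.65^2 = 0.046475 m^2
C = 0.046475 * 2.7150 * 2.3140 * 3600
C = 1051 t/hr


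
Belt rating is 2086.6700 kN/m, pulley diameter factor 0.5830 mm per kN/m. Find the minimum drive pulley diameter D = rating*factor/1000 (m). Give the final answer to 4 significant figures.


D = 2086.6700 * 0.5830 / 1000
D = 1.217 m


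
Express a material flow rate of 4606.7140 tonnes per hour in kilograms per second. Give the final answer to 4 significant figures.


m_dot = 4606.7140 * 1000 / 3600
m_dot = 1280 kg/s


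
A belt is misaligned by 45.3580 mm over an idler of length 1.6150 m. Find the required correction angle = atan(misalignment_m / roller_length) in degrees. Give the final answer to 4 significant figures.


misalign_m = 45.3580 / 1000 = 0.045358 m
angle = atan(0.045358 / 1.6150)
angle = 1.609 deg


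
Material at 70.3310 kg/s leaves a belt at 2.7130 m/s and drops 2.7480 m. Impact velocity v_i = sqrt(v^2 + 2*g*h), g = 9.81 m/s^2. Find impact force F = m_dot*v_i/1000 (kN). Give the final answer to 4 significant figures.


v_i = sqrt(2.7130^2 + 2*9.81*2.7480) = 7.82791 m/s
F = 70.3310 * 7.82791 / 1000
F = 0.5505 kN


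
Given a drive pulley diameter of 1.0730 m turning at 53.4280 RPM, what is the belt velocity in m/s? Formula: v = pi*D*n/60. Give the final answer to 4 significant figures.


v = pi * 1.0730 * 53.4280 / 60
v = 3.002 m/s


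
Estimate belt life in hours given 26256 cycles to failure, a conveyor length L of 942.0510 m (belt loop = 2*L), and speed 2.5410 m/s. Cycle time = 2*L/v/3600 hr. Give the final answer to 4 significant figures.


cycle_time = 2 * 942.0510 / 2.5410 / 3600 = 0.205967 hr
life = 26256 * 0.205967 = 5408 hours


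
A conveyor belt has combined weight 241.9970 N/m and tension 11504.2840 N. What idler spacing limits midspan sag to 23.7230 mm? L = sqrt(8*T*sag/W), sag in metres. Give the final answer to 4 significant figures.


sag = 23.7230/1000 = 0.023723 m
L = sqrt(8 * 11504.2840 * 0.023723 / 241.9970)
L = 3.004 m


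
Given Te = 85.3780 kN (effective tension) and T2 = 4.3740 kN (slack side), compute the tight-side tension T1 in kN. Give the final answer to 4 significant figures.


T1 = Te + T2 = 85.3780 + 4.3740
T1 = 89.75 kN


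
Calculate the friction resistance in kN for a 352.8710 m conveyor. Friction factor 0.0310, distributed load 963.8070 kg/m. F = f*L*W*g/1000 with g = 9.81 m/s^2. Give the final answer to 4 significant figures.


F = 0.0310 * 352.8710 * 963.8070 * 9.81 / 1000
F = 103.4 kN


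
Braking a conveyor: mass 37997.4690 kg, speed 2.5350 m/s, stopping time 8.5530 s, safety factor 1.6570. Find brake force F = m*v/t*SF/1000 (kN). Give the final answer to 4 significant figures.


F = 37997.4690 * 2.5350 / 8.5530 * 1.6570 / 1000
F = 18.66 kN


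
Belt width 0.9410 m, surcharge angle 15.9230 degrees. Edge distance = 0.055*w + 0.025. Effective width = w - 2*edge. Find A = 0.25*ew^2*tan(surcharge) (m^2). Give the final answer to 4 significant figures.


edge = 0.055*0.9410 + 0.025 = 0.076755 m
ew = 0.9410 - 2*0.076755 = 0.78749 m
A = 0.25 * 0.78749^2 * tan(15.9230 deg)
A = 0.04423 m^2


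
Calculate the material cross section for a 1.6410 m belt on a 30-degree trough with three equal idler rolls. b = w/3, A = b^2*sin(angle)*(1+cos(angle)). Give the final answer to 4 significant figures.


b = 1.6410/3 = 0.547 m
A = 0.547^2 * sin(30 deg) * (1 + cos(30 deg))
A = 0.2792 m^2


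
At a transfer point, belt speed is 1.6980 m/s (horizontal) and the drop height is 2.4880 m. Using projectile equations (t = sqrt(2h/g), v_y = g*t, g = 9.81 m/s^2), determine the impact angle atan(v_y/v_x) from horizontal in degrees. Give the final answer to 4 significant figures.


t = sqrt(2*2.4880/9.81) = 0.712206 s
v_y = 9.81 * 0.712206 = 6.98674 m/s
angle = atan(6.98674 / 1.6980) = 76.34 deg


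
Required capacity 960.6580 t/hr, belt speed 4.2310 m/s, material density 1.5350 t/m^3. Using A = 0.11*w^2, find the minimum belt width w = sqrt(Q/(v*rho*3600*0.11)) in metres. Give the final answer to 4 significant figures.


A_req = 960.6580 / (4.2310 * 1.5350 * 3600) = 0.041088 m^2
w = sqrt(0.041088 / 0.11)
w = 0.6112 m


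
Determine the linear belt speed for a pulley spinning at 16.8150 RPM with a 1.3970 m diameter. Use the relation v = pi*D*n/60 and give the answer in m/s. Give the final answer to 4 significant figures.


v = pi * 1.3970 * 16.8150 / 60
v = 1.230 m/s


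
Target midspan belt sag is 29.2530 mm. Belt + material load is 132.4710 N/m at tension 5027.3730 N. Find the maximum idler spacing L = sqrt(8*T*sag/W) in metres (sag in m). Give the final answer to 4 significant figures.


sag = 29.2530/1000 = 0.029253 m
L = sqrt(8 * 5027.3730 * 0.029253 / 132.4710)
L = 2.980 m


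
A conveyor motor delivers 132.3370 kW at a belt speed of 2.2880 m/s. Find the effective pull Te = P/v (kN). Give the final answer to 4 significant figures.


Te = P / v = 132.3370 / 2.2880
Te = 57.84 kN


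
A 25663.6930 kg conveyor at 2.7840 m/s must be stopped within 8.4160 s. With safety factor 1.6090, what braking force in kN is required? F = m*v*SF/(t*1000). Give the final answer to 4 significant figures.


F = 25663.6930 * 2.7840 / 8.4160 * 1.6090 / 1000
F = 13.66 kN


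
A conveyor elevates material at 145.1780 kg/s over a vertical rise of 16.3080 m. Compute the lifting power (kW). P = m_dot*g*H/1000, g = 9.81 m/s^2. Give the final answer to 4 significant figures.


P = 145.1780 * 9.81 * 16.3080 / 1000
P = 23.23 kW


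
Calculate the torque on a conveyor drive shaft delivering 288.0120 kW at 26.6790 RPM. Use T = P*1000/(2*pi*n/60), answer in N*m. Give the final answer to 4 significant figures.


omega = 2*pi*26.6790/60 = 2.79382 rad/s
T = 288.0120*1000 / 2.79382
T = 103100 N*m


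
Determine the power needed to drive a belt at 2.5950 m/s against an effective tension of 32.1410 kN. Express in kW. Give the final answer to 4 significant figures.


P = Te * v = 32.1410 * 2.5950
P = 83.41 kW


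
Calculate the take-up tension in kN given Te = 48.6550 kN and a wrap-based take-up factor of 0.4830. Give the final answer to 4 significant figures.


T_tu = 48.6550 * 0.4830
T_tu = 23.50 kN


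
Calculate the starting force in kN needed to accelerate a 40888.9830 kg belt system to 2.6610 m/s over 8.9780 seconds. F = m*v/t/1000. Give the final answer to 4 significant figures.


F = 40888.9830 * 2.6610 / 8.9780 / 1000
F = 12.12 kN


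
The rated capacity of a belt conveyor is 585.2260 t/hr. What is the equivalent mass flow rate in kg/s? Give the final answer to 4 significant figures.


m_dot = 585.2260 * 1000 / 3600
m_dot = 162.6 kg/s


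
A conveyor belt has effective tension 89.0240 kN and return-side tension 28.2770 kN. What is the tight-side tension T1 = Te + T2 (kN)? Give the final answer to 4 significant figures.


T1 = Te + T2 = 89.0240 + 28.2770
T1 = 117.3 kN


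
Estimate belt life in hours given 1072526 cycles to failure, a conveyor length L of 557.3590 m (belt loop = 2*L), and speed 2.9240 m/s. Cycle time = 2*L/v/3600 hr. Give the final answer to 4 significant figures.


cycle_time = 2 * 557.3590 / 2.9240 / 3600 = 0.105897 hr
life = 1072526 * 0.105897 = 113600 hours


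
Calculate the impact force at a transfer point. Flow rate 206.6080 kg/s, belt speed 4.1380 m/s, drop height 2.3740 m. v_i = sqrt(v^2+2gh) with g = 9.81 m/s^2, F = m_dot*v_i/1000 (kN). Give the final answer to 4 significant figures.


v_i = sqrt(4.1380^2 + 2*9.81*2.3740) = 7.98129 m/s
F = 206.6080 * 7.98129 / 1000
F = 1.649 kN


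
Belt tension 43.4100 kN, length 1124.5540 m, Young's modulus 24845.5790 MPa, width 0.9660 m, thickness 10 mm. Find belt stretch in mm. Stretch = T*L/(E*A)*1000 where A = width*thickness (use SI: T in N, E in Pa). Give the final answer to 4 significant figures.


A = 0.9660 * 0.01 = 0.00966 m^2
Stretch = 43.4100*1000 * 1124.5540 / (24845.5790e6 * 0.00966) * 1000
Stretch = 203.4 mm


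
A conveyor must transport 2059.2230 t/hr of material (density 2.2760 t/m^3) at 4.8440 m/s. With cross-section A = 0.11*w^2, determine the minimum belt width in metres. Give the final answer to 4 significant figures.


A_req = 2059.2230 / (4.8440 * 2.2760 * 3600) = 0.0518829 m^2
w = sqrt(0.0518829 / 0.11)
w = 0.6868 m


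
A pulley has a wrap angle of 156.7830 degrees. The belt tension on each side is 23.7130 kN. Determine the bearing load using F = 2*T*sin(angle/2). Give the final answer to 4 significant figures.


F = 2 * 23.7130 * sin(156.7830/2 deg)
F = 46.46 kN


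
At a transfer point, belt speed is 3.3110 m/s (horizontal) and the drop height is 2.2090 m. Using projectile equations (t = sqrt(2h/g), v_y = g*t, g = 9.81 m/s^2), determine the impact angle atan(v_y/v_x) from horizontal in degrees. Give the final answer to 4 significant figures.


t = sqrt(2*2.2090/9.81) = 0.671086 s
v_y = 9.81 * 0.671086 = 6.58335 m/s
angle = atan(6.58335 / 3.3110) = 63.30 deg


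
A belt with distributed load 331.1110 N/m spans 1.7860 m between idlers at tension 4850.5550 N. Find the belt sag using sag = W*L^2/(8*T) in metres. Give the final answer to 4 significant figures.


sag = 331.1110 * 1.7860^2 / (8 * 4850.5550)
sag = 0.02722 m


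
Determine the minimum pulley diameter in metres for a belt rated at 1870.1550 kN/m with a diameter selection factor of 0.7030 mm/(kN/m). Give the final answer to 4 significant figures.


D = 1870.1550 * 0.7030 / 1000
D = 1.315 m


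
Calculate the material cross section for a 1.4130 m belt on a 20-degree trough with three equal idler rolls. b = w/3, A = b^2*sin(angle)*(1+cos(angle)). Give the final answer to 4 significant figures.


b = 1.4130/3 = 0.471 m
A = 0.471^2 * sin(20 deg) * (1 + cos(20 deg))
A = 0.1472 m^2


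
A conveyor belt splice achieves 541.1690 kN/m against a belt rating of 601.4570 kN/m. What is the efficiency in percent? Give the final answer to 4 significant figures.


Eff = 541.1690 / 601.4570 * 100
Eff = 89.98 %


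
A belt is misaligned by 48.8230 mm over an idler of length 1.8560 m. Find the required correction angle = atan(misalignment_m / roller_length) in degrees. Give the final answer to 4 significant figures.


misalign_m = 48.8230 / 1000 = 0.048823 m
angle = atan(0.048823 / 1.8560)
angle = 1.507 deg


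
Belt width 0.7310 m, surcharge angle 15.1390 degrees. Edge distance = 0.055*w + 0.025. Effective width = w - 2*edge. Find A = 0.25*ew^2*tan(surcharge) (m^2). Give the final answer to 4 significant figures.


edge = 0.055*0.7310 + 0.025 = 0.065205 m
ew = 0.7310 - 2*0.065205 = 0.60059 m
A = 0.25 * 0.60059^2 * tan(15.1390 deg)
A = 0.02440 m^2


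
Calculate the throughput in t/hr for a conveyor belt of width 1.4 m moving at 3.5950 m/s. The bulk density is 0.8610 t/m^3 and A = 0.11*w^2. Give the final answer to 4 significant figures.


A = 0.11 * 1.4^2 = 0.2156 m^2
C = 0.2156 * 3.5950 * 0.8610 * 3600
C = 2402 t/hr


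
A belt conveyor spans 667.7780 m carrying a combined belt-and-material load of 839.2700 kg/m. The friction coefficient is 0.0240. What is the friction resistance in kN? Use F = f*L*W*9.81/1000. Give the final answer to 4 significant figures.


F = 0.0240 * 667.7780 * 839.2700 * 9.81 / 1000
F = 132.0 kN


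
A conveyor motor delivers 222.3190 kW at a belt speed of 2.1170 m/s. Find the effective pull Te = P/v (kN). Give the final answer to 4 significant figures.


Te = P / v = 222.3190 / 2.1170
Te = 105.0 kN


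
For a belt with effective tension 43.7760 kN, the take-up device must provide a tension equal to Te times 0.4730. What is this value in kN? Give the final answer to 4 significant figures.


T_tu = 43.7760 * 0.4730
T_tu = 20.71 kN


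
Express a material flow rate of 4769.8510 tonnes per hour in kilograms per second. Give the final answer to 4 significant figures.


m_dot = 4769.8510 * 1000 / 3600
m_dot = 1325 kg/s


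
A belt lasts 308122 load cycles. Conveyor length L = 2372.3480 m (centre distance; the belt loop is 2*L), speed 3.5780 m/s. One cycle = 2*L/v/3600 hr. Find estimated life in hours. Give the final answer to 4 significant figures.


cycle_time = 2 * 2372.3480 / 3.5780 / 3600 = 0.368354 hr
life = 308122 * 0.368354 = 113500 hours
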